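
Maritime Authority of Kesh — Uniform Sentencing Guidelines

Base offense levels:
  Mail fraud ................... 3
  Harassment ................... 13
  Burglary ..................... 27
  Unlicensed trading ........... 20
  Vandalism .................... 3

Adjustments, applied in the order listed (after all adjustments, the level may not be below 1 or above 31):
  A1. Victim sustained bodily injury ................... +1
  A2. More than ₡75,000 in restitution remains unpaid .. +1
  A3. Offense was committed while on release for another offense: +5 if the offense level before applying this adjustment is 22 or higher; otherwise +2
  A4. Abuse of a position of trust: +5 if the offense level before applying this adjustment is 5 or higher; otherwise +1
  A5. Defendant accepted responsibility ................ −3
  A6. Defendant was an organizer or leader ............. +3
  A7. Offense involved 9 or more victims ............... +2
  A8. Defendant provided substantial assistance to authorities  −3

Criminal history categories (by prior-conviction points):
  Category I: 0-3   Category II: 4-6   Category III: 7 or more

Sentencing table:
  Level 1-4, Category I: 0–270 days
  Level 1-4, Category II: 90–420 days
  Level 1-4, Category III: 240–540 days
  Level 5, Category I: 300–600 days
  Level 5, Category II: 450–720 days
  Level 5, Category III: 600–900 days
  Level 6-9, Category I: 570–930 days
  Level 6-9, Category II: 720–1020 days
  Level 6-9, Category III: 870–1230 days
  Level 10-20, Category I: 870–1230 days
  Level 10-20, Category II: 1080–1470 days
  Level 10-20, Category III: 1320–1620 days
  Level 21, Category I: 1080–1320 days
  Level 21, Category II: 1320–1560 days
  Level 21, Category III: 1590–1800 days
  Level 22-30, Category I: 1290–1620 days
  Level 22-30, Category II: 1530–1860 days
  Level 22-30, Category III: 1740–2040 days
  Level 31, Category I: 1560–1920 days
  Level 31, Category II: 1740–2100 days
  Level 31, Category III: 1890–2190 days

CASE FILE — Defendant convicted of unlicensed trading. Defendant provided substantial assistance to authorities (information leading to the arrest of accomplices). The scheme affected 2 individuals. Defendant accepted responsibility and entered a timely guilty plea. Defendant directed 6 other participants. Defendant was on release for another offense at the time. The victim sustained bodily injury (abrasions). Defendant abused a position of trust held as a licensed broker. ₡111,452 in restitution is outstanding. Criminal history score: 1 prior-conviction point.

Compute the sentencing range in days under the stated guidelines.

1290-1620 days

Base offense level for unlicensed trading: 20.
A1 applies: 20 + 1 = 21.
A2 applies: 21 + 1 = 22.
A3 applies (level before this adjustment is 22 ≥ 22, so +5): 22 + 5 = 27.
A4 applies (level before this adjustment is 27 ≥ 5, so +5): 27 + 5 = 32.
A5 applies: 32 − 3 = 29.
A6 applies: 29 + 3 = 32.
A7 does not apply.
A8 applies: 32 − 3 = 29.
Final offense level: 29.
Criminal history: 1 prior point → Category I (0-3).
Level 29 falls in the 22-30 band.
Grid: Level 22-30 × Category I = 1290-1620 days.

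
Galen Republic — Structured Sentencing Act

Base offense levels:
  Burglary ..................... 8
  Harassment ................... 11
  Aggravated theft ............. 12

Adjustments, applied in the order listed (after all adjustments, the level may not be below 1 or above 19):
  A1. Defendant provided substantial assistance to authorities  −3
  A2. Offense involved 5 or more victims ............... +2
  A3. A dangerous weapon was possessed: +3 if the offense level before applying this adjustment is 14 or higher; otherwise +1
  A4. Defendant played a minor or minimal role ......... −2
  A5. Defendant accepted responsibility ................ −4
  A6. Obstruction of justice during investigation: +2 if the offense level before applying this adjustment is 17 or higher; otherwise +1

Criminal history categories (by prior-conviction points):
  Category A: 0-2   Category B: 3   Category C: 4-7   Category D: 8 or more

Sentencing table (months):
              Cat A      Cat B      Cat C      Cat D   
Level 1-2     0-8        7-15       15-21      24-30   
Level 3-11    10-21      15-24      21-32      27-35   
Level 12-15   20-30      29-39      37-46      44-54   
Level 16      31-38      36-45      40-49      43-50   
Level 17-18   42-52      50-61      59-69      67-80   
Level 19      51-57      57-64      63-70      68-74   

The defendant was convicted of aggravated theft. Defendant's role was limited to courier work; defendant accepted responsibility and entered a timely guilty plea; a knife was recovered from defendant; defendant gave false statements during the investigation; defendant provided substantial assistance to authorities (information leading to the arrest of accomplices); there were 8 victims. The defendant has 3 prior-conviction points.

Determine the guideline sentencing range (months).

15-24 months

Base offense level for aggravated theft: 12.
A1 applies: 12 − 3 = 9.
A2 applies: 9 + 2 = 11.
A3 applies (level before this adjustment is 11 < 14, so +1): 11 + 1 = 12.
A4 applies: 12 − 2 = 10.
A5 applies: 10 − 4 = 6.
A6 applies (level before this adjustment is 6 < 17, so +1): 6 + 1 = 7.
Final offense level: 7.
Criminal history: 3 prior points → Category B (3).
Level 7 falls in the 3-11 band.
Grid: Level 3-11 × Category B = 15-24 months.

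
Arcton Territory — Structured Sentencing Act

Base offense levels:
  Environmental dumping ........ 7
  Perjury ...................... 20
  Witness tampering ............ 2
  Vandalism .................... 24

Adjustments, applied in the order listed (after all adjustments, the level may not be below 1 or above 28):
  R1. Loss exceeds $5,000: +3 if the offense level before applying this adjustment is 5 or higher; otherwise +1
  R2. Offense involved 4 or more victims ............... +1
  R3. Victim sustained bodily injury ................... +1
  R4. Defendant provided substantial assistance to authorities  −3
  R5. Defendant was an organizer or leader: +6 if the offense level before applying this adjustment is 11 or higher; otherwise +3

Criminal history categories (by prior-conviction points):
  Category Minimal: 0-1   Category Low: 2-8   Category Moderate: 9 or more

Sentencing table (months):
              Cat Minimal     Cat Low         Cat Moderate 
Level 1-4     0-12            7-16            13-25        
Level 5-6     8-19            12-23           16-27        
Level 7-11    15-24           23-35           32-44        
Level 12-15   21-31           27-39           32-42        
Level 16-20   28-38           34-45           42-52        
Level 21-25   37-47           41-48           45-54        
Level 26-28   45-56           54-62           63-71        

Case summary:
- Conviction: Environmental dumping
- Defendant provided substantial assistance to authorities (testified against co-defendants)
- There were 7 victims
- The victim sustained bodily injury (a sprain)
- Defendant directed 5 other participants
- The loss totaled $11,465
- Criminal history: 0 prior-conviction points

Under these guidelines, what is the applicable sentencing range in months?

Base offense level for environmental dumping: 7.
R1 applies (level before this adjustment is 7 ≥ 5, so +3): 7 + 3 = 10.
R2 applies: 10 + 1 = 11.
R3 applies: 11 + 1 = 12.
R4 applies: 12 − 3 = 9.
R5 applies (level before this adjustment is 9 < 11, so +3): 9 + 3 = 12.
Final offense level: 12.
Criminal history: 0 prior points → Category Minimal (0-1).
Level 12 falls in the 12-15 band.
Grid: Level 12-15 × Category Minimal = 21-31 months.

21-31 months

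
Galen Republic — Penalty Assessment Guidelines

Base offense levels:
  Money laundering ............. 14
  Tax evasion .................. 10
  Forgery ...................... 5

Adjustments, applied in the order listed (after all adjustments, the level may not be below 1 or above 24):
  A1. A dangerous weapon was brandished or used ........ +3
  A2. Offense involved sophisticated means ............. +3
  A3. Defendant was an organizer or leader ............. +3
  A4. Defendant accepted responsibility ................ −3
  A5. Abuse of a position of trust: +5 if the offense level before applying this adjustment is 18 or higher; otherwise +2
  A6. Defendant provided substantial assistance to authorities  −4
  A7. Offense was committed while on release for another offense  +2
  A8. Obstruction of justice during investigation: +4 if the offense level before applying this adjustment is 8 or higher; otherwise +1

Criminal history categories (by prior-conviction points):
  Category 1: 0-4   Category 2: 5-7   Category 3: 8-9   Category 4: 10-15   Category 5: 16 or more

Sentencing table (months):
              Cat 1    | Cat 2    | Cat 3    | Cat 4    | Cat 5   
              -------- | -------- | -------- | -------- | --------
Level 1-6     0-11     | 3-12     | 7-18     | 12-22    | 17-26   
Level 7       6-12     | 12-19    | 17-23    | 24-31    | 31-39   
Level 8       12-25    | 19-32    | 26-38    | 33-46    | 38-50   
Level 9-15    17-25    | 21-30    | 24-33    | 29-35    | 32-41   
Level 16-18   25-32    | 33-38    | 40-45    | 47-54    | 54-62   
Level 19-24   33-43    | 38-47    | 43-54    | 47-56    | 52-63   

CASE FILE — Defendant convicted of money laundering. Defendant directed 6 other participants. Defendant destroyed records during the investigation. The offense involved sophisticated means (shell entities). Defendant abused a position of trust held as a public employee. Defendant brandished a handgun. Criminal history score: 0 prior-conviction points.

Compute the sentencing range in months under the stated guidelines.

Base offense level for money laundering: 14.
A1 applies: 14 + 3 = 17.
A2 applies: 17 + 3 = 20.
A3 applies: 20 + 3 = 23.
A5 applies (level before this adjustment is 23 ≥ 18, so +5): 23 + 5 = 28.
A8 applies (level before this adjustment is 28 ≥ 8, so +4): 28 + 4 = 32.
Level 32 exceeds the maximum of 24; capped at 24.
Final offense level: 24.
Criminal history: 0 prior points → Category 1 (0-4).
Level 24 falls in the 19-24 band.
Grid: Level 19-24 × Category 1 = 33-43 months.

33-43 months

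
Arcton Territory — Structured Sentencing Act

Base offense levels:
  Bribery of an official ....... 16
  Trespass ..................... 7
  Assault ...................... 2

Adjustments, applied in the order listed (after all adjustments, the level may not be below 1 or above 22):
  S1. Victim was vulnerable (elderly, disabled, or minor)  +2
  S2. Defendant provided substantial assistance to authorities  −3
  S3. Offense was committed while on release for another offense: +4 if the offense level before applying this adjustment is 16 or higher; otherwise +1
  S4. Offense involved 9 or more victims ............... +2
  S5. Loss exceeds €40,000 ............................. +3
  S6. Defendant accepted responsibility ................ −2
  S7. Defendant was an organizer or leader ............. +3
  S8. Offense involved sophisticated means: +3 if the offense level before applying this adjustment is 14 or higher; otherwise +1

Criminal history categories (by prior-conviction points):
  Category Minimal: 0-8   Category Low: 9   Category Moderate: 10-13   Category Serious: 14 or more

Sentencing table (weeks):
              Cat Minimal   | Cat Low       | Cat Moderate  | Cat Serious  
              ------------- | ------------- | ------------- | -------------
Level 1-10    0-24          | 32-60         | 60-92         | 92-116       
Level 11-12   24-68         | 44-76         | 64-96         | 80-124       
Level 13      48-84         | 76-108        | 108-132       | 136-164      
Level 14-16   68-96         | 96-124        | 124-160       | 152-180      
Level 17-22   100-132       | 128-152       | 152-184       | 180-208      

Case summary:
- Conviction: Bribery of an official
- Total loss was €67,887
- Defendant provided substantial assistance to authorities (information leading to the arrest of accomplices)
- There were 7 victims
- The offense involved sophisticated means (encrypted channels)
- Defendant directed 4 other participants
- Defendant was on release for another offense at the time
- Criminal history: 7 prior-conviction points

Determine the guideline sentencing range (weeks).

Base offense level for bribery of an official: 16.
S2 applies: 16 − 3 = 13.
S3 applies (level before this adjustment is 13 < 16, so +1): 13 + 1 = 14.
S4 does not apply.
S5 applies: 14 + 3 = 17.
S7 applies: 17 + 3 = 20.
S8 applies (level before this adjustment is 20 ≥ 14, so +3): 20 + 3 = 23.
Level 23 exceeds the maximum of 22; capped at 22.
Final offense level: 22.
Criminal history: 7 prior points → Category Minimal (0-8).
Level 22 falls in the 17-22 band.
Grid: Level 17-22 × Category Minimal = 100-132 weeks.

100-132 weeks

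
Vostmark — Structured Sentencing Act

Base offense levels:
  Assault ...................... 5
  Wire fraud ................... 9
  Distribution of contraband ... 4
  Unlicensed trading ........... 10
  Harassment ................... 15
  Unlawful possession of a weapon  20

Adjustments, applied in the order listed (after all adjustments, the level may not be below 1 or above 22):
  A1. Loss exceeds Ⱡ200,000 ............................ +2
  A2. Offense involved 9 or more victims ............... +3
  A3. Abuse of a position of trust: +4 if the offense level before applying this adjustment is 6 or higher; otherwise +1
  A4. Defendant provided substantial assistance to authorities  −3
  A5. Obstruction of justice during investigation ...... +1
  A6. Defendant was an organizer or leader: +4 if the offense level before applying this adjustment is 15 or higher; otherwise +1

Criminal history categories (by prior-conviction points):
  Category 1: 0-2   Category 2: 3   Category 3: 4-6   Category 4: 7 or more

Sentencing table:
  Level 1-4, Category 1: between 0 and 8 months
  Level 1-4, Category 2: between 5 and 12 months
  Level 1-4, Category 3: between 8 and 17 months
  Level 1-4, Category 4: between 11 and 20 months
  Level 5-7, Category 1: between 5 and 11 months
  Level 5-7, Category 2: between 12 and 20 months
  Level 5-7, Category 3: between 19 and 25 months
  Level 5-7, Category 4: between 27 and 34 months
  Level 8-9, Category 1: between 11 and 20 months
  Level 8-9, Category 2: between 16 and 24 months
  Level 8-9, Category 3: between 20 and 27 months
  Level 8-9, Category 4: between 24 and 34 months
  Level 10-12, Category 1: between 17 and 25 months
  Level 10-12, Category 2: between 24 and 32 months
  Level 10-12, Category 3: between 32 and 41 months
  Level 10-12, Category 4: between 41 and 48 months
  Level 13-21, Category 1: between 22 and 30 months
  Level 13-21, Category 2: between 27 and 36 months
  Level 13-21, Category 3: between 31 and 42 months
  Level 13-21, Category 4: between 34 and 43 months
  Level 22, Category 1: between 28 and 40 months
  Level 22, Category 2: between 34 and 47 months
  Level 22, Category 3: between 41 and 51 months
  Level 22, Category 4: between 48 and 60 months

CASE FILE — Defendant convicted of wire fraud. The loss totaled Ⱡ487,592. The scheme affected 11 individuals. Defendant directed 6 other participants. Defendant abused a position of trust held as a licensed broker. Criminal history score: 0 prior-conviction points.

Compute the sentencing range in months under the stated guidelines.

28-40 months

Base offense level for wire fraud: 9.
A1 applies: 9 + 2 = 11.
A2 applies: 11 + 3 = 14.
A3 applies (level before this adjustment is 14 ≥ 6, so +4): 14 + 4 = 18.
A5 does not apply.
A6 applies (level before this adjustment is 18 ≥ 15, so +4): 18 + 4 = 22.
Final offense level: 22.
Criminal history: 0 prior points → Category 1 (0-2).
Level 22 falls in the 22 band.
Grid: Level 22 × Category 1 = 28-40 months.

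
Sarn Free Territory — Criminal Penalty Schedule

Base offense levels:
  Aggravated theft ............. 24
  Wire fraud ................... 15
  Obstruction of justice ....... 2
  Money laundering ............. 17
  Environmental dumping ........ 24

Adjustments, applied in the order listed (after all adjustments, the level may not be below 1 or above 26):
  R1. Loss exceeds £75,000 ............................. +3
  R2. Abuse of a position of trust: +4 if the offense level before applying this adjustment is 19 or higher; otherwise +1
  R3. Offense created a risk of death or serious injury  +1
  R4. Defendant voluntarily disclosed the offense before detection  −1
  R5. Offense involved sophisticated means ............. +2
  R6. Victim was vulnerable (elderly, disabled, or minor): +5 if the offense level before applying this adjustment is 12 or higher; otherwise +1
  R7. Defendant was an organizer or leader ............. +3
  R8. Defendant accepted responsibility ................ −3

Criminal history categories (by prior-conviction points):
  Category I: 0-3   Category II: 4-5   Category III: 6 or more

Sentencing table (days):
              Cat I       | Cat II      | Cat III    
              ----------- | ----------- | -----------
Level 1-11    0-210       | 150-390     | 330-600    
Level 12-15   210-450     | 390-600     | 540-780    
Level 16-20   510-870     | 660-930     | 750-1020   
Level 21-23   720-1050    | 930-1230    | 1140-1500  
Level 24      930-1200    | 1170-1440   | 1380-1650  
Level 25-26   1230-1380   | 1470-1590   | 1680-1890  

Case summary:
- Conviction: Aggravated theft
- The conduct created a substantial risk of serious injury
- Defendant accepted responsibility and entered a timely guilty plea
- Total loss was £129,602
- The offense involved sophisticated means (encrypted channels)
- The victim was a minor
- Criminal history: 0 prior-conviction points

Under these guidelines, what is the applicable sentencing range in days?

Base offense level for aggravated theft: 24.
R1 applies: 24 + 3 = 27.
R2 does not apply.
R3 applies: 27 + 1 = 28.
R4 does not apply.
R5 applies: 28 + 2 = 30.
R6 applies (level before this adjustment is 30 ≥ 12, so +5): 30 + 5 = 35.
R8 applies: 35 − 3 = 32.
Level 32 exceeds the maximum of 26; capped at 26.
Final offense level: 26.
Criminal history: 0 prior points → Category I (0-3).
Level 26 falls in the 25-26 band.
Grid: Level 25-26 × Category I = 1230-1380 days.

1230-1380 days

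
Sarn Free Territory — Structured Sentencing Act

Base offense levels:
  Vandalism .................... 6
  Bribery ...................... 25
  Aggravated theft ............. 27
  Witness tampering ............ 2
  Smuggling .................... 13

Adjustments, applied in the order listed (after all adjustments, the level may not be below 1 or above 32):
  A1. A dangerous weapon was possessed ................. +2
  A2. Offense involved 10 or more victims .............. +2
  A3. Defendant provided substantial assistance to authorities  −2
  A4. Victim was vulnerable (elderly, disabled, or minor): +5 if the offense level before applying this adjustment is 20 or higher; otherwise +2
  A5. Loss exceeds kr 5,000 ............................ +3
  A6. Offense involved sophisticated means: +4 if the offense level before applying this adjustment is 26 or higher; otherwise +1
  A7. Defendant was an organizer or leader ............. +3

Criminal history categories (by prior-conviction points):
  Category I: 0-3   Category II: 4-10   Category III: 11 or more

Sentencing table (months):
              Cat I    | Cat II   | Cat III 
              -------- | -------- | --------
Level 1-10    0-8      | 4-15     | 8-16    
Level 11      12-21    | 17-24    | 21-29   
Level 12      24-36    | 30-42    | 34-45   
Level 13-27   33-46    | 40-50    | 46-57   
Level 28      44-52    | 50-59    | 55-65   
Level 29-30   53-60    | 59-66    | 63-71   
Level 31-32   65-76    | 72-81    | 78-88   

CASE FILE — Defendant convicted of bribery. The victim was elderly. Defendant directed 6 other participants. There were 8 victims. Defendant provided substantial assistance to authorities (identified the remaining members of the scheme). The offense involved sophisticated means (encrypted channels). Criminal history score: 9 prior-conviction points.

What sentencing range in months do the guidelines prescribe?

Base offense level for bribery: 25.
A3 applies: 25 − 2 = 23.
A4 applies (level before this adjustment is 23 ≥ 20, so +5): 23 + 5 = 28.
A5 does not apply.
A6 applies (level before this adjustment is 28 ≥ 26, so +4): 28 + 4 = 32.
A7 applies: 32 + 3 = 35.
Level 35 exceeds the maximum of 32; capped at 32.
Final offense level: 32.
Criminal history: 9 prior points → Category II (4-10).
Level 32 falls in the 31-32 band.
Grid: Level 31-32 × Category II = 72-81 months.

72-81 months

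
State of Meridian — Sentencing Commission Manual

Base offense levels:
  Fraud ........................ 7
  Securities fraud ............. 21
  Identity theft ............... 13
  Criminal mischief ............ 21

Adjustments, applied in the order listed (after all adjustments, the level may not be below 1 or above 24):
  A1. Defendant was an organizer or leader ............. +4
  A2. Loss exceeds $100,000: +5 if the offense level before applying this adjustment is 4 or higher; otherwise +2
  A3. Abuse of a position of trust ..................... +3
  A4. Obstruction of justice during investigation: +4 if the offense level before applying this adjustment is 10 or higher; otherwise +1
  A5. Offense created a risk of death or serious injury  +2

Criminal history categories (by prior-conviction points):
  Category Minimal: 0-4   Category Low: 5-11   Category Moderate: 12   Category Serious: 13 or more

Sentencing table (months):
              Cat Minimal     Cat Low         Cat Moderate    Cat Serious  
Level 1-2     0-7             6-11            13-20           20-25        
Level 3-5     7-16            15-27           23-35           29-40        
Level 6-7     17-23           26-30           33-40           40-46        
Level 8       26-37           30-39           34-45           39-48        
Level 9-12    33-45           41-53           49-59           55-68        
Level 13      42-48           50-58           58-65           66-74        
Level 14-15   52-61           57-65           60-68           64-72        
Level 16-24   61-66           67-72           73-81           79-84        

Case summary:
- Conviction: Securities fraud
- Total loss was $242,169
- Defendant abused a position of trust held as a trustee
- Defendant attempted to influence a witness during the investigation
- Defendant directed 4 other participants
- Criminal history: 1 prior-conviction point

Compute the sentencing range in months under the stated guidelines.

Base offense level for securities fraud: 21.
A1 applies: 21 + 4 = 25.
A2 applies (level before this adjustment is 25 ≥ 4, so +5): 25 + 5 = 30.
A3 applies: 30 + 3 = 33.
A4 applies (level before this adjustment is 33 ≥ 10, so +4): 33 + 4 = 37.
Level 37 exceeds the maximum of 24; capped at 24.
Final offense level: 24.
Criminal history: 1 prior point → Category Minimal (0-4).
Level 24 falls in the 16-24 band.
Grid: Level 16-24 × Category Minimal = 61-66 months.

61-66 months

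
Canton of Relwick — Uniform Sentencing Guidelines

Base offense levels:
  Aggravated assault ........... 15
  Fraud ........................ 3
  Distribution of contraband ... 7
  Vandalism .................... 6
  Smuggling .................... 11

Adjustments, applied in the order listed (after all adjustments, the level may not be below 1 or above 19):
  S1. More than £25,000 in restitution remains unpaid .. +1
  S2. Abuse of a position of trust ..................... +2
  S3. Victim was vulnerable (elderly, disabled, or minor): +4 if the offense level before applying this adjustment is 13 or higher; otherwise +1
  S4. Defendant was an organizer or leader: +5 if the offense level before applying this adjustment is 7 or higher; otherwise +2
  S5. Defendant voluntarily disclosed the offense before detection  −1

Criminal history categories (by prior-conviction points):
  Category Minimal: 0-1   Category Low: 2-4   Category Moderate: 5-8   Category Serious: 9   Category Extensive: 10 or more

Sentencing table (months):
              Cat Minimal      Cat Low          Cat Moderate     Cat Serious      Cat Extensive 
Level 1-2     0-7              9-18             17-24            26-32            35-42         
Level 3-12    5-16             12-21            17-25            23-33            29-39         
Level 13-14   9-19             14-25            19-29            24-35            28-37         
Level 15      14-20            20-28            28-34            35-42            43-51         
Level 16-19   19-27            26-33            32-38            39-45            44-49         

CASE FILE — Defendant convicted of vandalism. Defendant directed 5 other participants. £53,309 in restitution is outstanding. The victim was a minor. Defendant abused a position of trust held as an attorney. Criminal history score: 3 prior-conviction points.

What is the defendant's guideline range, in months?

Base offense level for vandalism: 6.
S1 applies: 6 + 1 = 7.
S2 applies: 7 + 2 = 9.
S3 applies (level before this adjustment is 9 < 13, so +1): 9 + 1 = 10.
S4 applies (level before this adjustment is 10 ≥ 7, so +5): 10 + 5 = 15.
S5 does not apply.
Final offense level: 15.
Criminal history: 3 prior points → Category Low (2-4).
Level 15 falls in the 15 band.
Grid: Level 15 × Category Low = 20-28 months.

20-28 months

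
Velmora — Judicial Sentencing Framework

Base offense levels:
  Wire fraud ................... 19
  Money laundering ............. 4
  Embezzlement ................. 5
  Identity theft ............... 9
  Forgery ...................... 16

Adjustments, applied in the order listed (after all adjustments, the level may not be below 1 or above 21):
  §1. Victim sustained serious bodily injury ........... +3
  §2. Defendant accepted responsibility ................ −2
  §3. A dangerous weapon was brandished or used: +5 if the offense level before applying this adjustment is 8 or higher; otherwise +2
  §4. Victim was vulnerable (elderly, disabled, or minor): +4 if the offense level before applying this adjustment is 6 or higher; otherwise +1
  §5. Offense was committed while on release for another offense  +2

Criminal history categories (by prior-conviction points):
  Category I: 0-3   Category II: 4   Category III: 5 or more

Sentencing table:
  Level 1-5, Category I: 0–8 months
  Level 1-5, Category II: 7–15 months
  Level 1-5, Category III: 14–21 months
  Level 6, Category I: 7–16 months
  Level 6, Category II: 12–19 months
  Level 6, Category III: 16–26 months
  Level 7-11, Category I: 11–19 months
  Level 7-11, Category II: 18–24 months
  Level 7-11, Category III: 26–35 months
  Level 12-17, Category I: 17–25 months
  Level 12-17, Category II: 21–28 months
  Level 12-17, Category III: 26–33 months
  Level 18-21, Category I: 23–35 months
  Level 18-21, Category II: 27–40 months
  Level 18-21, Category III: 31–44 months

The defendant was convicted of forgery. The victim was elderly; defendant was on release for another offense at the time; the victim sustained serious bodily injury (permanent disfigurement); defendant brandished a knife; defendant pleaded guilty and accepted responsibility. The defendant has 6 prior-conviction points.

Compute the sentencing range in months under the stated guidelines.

Base offense level for forgery: 16.
§1 applies: 16 + 3 = 19.
§2 applies: 19 − 2 = 17.
§3 applies (level before this adjustment is 17 ≥ 8, so +5): 17 + 5 = 22.
§4 applies (level before this adjustment is 22 ≥ 6, so +4): 22 + 4 = 26.
§5 applies: 26 + 2 = 28.
Level 28 exceeds the maximum of 21; capped at 21.
Final offense level: 21.
Criminal history: 6 prior points → Category III (5+).
Level 21 falls in the 18-21 band.
Grid: Level 18-21 × Category III = 31-44 months.

31-44 months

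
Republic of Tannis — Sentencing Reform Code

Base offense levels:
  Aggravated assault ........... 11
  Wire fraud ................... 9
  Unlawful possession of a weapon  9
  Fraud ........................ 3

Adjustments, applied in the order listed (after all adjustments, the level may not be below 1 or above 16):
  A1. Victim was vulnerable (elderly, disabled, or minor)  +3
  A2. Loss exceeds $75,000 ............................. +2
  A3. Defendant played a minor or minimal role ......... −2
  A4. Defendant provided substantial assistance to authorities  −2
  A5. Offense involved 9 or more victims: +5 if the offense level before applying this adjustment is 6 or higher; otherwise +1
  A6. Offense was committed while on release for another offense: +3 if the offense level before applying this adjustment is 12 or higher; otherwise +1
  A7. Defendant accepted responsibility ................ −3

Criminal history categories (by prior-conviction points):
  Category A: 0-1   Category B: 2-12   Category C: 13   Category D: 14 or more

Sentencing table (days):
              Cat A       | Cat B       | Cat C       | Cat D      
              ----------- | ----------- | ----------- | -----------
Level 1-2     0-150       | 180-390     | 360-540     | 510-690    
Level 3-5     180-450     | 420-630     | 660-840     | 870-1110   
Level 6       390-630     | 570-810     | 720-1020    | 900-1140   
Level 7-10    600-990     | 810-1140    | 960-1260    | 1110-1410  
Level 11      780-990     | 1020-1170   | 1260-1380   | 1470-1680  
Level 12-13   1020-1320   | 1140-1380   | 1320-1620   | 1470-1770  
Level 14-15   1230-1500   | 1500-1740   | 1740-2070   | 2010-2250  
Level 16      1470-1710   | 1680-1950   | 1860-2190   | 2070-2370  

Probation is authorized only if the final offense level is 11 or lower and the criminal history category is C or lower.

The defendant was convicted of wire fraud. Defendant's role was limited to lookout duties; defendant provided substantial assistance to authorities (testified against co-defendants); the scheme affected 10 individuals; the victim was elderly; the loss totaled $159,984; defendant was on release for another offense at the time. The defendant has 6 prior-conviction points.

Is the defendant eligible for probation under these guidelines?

Base offense level for wire fraud: 9.
A1 applies: 9 + 3 = 12.
A2 applies: 12 + 2 = 14.
A3 applies: 14 − 2 = 12.
A4 applies: 12 − 2 = 10.
A5 applies (level before this adjustment is 10 ≥ 6, so +5): 10 + 5 = 15.
A6 applies (level before this adjustment is 15 ≥ 12, so +3): 15 + 3 = 18.
Level 18 exceeds the maximum of 16; capped at 16.
Final offense level: 16.
Criminal history: 6 prior points → Category B (2-12).
Level 16 falls in the 16 band.
Grid: Level 16 × Category B = 1680-1950 days.
Probation check: level 16 > 11 and category B ≤ C → not eligible.

No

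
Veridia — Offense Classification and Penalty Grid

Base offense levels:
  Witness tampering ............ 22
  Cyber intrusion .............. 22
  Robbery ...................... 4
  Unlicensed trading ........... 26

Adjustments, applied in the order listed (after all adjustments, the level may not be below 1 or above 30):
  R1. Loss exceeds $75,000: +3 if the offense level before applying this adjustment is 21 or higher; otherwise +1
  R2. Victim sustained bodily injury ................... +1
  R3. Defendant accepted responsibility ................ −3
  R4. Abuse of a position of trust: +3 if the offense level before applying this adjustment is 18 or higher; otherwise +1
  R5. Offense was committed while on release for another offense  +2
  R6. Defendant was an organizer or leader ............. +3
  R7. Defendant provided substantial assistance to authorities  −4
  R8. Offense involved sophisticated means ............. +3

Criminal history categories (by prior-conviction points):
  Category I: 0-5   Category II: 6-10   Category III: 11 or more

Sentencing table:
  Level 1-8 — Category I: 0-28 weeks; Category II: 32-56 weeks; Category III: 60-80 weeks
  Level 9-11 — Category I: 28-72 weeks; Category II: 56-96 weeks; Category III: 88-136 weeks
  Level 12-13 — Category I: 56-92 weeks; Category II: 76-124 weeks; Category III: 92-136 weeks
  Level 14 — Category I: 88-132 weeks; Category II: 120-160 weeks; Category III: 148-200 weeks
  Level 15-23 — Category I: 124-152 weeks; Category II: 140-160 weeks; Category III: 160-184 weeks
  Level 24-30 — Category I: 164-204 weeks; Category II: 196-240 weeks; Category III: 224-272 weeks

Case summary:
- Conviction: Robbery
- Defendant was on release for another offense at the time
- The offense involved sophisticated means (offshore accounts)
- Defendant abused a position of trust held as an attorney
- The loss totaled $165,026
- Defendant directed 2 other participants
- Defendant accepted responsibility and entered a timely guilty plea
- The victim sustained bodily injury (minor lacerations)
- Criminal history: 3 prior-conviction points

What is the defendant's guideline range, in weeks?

Base offense level for robbery: 4.
R1 applies (level before this adjustment is 4 < 21, so +1): 4 + 1 = 5.
R2 applies: 5 + 1 = 6.
R3 applies: 6 − 3 = 3.
R4 applies (level before this adjustment is 3 < 18, so +1): 3 + 1 = 4.
R5 applies: 4 + 2 = 6.
R6 applies: 6 + 3 = 9.
R7 does not apply.
R8 applies: 9 + 3 = 12.
Final offense level: 12.
Criminal history: 3 prior points → Category I (0-5).
Level 12 falls in the 12-13 band.
Grid: Level 12-13 × Category I = 56-92 weeks.

56-92 weeks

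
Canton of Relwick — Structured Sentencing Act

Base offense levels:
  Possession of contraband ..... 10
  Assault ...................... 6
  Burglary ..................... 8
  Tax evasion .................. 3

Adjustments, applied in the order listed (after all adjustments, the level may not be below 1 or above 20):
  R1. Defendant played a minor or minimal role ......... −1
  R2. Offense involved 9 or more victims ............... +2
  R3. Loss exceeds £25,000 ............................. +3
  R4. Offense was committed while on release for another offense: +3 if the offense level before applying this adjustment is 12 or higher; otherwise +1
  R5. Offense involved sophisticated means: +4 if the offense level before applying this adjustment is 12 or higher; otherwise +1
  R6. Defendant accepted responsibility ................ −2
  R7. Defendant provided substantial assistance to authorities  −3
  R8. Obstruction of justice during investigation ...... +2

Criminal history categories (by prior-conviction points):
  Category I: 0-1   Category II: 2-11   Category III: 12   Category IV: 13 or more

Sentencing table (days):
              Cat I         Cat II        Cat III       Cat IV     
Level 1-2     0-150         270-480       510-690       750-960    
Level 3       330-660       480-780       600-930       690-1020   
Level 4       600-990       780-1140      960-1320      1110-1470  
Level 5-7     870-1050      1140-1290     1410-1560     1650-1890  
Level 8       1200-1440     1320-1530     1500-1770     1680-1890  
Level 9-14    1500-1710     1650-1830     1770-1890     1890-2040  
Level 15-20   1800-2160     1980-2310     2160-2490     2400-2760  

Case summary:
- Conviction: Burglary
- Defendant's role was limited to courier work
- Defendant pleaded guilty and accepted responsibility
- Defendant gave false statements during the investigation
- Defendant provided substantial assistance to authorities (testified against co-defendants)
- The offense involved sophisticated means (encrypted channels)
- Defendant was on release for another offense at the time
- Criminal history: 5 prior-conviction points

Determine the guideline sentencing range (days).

Base offense level for burglary: 8.
R1 applies: 8 − 1 = 7.
R2 does not apply.
R3 does not apply.
R4 applies (level before this adjustment is 7 < 12, so +1): 7 + 1 = 8.
R5 applies (level before this adjustment is 8 < 12, so +1): 8 + 1 = 9.
R6 applies: 9 − 2 = 7.
R7 applies: 7 − 3 = 4.
R8 applies: 4 + 2 = 6.
Final offense level: 6.
Criminal history: 5 prior points → Category II (2-11).
Level 6 falls in the 5-7 band.
Grid: Level 5-7 × Category II = 1140-1290 days.

1140-1290 days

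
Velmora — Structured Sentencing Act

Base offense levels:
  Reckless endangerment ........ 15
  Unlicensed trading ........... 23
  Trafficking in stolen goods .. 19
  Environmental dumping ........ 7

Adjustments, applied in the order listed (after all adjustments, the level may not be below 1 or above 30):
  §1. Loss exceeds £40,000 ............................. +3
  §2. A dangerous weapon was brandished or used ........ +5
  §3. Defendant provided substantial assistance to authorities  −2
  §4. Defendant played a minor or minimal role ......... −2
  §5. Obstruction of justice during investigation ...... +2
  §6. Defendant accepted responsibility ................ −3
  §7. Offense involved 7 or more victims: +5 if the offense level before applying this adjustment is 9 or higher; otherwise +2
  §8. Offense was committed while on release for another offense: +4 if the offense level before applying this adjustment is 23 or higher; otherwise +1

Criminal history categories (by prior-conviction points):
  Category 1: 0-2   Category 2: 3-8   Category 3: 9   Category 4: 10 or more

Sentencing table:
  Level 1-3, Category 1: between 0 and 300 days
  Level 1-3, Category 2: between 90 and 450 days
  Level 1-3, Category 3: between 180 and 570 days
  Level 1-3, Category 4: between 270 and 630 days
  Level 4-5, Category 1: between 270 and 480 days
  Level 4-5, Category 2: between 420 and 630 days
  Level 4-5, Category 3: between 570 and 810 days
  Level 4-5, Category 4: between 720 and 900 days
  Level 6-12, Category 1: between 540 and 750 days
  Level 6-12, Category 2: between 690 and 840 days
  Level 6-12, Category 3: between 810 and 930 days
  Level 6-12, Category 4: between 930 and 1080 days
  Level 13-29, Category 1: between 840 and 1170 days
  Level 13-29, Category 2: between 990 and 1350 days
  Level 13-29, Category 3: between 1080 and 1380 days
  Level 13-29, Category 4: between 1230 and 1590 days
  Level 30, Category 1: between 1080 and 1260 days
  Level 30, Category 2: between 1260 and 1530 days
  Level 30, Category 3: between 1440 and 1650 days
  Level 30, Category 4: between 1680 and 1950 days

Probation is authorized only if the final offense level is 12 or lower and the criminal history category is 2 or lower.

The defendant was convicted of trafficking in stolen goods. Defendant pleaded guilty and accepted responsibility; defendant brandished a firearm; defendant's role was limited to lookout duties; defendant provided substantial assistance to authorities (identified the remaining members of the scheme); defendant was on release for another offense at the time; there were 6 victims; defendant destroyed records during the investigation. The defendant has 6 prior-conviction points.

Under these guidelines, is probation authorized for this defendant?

Base offense level for trafficking in stolen goods: 19.
§2 applies: 19 + 5 = 24.
§3 applies: 24 − 2 = 22.
§4 applies: 22 − 2 = 20.
§5 applies: 20 + 2 = 22.
§6 applies: 22 − 3 = 19.
§7 does not apply.
§8 applies (level before this adjustment is 19 < 23, so +1): 19 + 1 = 20.
Final offense level: 20.
Criminal history: 6 prior points → Category 2 (3-8).
Level 20 falls in the 13-29 band.
Grid: Level 13-29 × Category 2 = 990-1350 days.
Probation check: level 20 > 12 and category 2 ≤ 2 → not eligible.

No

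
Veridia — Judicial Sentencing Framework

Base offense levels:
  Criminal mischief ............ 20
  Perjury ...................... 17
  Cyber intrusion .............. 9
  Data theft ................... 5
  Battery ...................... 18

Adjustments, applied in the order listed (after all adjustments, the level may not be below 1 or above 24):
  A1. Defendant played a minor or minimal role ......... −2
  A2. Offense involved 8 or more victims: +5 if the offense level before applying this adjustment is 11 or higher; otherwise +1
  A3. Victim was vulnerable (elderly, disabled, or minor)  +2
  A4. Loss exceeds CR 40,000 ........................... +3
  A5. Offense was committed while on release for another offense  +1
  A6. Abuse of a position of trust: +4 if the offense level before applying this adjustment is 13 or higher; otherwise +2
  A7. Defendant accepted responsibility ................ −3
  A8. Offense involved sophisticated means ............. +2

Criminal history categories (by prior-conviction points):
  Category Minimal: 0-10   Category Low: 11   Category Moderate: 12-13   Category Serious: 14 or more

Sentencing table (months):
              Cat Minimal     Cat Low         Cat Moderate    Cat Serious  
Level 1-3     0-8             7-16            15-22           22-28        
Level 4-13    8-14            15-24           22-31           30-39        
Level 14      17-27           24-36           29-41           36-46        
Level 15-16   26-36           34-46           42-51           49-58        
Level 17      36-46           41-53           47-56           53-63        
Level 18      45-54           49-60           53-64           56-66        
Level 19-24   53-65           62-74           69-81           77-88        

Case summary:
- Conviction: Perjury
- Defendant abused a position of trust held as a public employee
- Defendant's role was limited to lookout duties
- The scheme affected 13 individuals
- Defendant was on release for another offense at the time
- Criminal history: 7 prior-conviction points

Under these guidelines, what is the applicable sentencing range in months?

53-65 months

Base offense level for perjury: 17.
A1 applies: 17 − 2 = 15.
A2 applies (level before this adjustment is 15 ≥ 11, so +5): 15 + 5 = 20.
A3 does not apply.
A4 does not apply.
A5 applies: 20 + 1 = 21.
A6 applies (level before this adjustment is 21 ≥ 13, so +4): 21 + 4 = 25.
A7 does not apply.
A8 does not apply.
Level 25 exceeds the maximum of 24; capped at 24.
Final offense level: 24.
Criminal history: 7 prior points → Category Minimal (0-10).
Level 24 falls in the 19-24 band.
Grid: Level 19-24 × Category Minimal = 53-65 months.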